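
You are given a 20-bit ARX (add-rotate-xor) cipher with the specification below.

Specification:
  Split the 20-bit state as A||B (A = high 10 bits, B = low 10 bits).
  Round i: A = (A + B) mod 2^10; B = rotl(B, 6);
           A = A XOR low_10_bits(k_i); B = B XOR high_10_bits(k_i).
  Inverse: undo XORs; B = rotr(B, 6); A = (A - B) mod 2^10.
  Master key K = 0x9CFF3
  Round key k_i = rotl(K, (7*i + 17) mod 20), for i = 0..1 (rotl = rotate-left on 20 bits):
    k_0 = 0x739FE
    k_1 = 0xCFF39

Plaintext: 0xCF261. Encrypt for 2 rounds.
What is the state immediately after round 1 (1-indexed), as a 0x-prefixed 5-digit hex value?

0x18DA8

s_0 = plaintext = 0xCF261
s_1 = Round(s_0, k_0) = 0x18DA8
s_2 = Round(s_1, k_1) = 0x4C925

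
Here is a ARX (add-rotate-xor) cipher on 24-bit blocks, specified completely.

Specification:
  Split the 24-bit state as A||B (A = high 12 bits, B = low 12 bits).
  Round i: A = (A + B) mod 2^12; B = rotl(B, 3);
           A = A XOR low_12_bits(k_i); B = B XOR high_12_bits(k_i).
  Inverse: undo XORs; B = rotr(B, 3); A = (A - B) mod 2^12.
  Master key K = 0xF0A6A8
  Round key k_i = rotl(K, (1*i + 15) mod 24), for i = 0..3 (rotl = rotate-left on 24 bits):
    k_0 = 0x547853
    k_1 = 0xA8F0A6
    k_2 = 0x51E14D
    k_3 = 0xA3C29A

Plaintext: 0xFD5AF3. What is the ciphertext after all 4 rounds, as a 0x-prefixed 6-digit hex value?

s_0 = plaintext = 0xFD5AF3
s_1 = Round(s_0, k_0) = 0x29B2DA
s_2 = Round(s_1, k_1) = 0x5D3C5E
s_3 = Round(s_2, k_2) = 0x37C7E8
s_4 = Round(s_3, k_3) = 0x9FE57F

0x9FE57F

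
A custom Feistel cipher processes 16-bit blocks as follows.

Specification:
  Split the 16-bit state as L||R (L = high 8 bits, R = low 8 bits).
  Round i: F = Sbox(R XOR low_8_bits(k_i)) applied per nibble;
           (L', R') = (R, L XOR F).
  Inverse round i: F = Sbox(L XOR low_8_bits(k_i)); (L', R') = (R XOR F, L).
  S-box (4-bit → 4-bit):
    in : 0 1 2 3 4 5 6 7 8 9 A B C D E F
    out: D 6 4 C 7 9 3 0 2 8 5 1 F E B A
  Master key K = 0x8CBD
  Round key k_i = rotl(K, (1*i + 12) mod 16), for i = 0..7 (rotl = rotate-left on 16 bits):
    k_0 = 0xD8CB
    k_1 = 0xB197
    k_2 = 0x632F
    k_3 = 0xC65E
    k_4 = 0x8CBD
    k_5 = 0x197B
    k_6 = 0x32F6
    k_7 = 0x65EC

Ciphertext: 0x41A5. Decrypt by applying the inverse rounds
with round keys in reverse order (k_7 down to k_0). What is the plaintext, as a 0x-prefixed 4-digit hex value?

s_0 = ciphertext = 0x41A5
s_1 = InvRound(s_0, k_7) = 0xFB41
s_2 = InvRound(s_1, k_6) = 0x9FFB
s_3 = InvRound(s_2, k_5) = 0x4C9F
s_4 = InvRound(s_3, k_4) = 0x394C
s_5 = InvRound(s_4, k_3) = 0x7C39
s_6 = InvRound(s_5, k_2) = 0xA57C
s_7 = InvRound(s_6, k_1) = 0xB8A5
s_8 = InvRound(s_7, k_0) = 0xA9B8

0xA9B8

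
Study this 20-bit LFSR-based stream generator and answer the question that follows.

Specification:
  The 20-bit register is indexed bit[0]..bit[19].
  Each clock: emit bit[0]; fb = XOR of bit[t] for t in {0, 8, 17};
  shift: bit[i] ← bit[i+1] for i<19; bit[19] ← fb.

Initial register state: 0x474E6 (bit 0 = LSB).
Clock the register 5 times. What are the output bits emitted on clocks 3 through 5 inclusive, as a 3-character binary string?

100

reg_0 = 0x474E6
clock 1: out=0, reg = 0x23A73
clock 2: out=1, reg = 0x11D39
clock 3: out=1, reg = 0x08E9C
clock 4: out=0, reg = 0x0474E
clock 5: out=0, reg = 0x823A7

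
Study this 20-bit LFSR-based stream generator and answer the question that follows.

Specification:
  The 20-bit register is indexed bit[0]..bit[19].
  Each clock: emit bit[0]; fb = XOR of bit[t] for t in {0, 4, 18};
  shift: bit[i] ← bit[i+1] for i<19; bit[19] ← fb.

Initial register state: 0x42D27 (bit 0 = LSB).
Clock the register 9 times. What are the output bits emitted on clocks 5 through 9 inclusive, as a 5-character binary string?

reg_0 = 0x42D27
clock 1: out=1, reg = 0x21693
clock 2: out=1, reg = 0x10B49
clock 3: out=1, reg = 0x885A4
clock 4: out=0, reg = 0x442D2
clock 5: out=0, reg = 0x22169
clock 6: out=1, reg = 0x910B4
clock 7: out=0, reg = 0xC885A
clock 8: out=0, reg = 0x6442D
clock 9: out=1, reg = 0x32216

01001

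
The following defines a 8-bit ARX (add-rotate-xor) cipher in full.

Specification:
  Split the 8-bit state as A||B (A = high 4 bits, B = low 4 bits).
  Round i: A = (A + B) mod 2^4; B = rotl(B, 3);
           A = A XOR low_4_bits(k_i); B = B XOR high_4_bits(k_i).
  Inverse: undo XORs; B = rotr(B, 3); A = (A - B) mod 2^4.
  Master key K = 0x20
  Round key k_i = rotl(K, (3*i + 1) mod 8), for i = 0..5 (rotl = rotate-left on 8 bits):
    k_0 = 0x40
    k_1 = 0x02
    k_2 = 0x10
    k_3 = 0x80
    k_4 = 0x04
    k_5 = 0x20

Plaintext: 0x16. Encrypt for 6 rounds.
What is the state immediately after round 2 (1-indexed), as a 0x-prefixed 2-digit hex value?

0xCB

s_0 = plaintext = 0x16
s_1 = Round(s_0, k_0) = 0x77
s_2 = Round(s_1, k_1) = 0xCB
s_3 = Round(s_2, k_2) = 0x7C
s_4 = Round(s_3, k_3) = 0x3E
s_5 = Round(s_4, k_4) = 0x57
s_6 = Round(s_5, k_5) = 0xC9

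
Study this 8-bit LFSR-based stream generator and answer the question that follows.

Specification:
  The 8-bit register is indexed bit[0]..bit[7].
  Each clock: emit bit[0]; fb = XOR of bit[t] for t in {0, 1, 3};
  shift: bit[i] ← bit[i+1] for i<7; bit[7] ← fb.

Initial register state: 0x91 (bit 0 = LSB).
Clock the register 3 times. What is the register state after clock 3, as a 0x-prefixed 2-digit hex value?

reg_0 = 0x91
clock 1: out=1, reg = 0xC8
clock 2: out=0, reg = 0xE4
clock 3: out=0, reg = 0x72

0x72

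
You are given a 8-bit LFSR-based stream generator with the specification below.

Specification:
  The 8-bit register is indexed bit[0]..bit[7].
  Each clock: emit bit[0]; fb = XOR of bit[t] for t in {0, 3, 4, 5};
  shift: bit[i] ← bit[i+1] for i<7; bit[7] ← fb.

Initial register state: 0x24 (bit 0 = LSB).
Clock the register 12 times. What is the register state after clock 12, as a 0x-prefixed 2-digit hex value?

0x9A

reg_0 = 0x24
clock 1: out=0, reg = 0x92
clock 2: out=0, reg = 0xC9
clock 3: out=1, reg = 0x64
clock 4: out=0, reg = 0xB2
clock 5: out=0, reg = 0x59
clock 6: out=1, reg = 0xAC
clock 7: out=0, reg = 0x56
clock 8: out=0, reg = 0xAB
clock 9: out=1, reg = 0xD5
clock 10: out=1, reg = 0x6A
clock 11: out=0, reg = 0x35
clock 12: out=1, reg = 0x9A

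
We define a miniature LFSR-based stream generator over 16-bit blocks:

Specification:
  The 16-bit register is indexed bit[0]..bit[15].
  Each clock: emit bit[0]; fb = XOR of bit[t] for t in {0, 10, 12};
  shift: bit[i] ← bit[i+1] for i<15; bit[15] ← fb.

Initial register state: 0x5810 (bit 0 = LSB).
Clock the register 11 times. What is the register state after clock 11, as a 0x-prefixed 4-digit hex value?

reg_0 = 0x5810
clock 1: out=0, reg = 0xAC08
clock 2: out=0, reg = 0xD604
clock 3: out=0, reg = 0x6B02
clock 4: out=0, reg = 0x3581
clock 5: out=1, reg = 0x9AC0
clock 6: out=0, reg = 0xCD60
clock 7: out=0, reg = 0xE6B0
clock 8: out=0, reg = 0xF358
clock 9: out=0, reg = 0xF9AC
clock 10: out=0, reg = 0xFCD6
clock 11: out=0, reg = 0x7E6B

0x7E6B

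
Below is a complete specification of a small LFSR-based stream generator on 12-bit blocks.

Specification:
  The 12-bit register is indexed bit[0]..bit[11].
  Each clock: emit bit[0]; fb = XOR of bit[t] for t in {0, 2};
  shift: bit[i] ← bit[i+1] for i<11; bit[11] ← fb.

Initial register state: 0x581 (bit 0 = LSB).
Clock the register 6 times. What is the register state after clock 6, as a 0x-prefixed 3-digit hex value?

0x856

reg_0 = 0x581
clock 1: out=1, reg = 0xAC0
clock 2: out=0, reg = 0x560
clock 3: out=0, reg = 0x2B0
clock 4: out=0, reg = 0x158
clock 5: out=0, reg = 0x0AC
clock 6: out=0, reg = 0x856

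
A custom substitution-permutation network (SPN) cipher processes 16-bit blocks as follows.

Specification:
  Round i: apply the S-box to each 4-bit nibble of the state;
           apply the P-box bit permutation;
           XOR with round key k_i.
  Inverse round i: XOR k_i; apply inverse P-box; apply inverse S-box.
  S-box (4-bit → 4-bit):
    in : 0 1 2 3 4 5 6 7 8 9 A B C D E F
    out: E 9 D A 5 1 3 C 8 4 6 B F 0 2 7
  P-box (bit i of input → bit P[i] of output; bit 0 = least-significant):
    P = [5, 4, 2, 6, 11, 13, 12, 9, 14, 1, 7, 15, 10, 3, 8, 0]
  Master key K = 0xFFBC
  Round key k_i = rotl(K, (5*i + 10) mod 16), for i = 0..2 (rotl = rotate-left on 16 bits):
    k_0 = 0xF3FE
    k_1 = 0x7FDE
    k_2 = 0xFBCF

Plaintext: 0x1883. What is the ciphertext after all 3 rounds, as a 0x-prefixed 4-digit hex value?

0xDAB4

s_0 = plaintext = 0x1883
s_1 = Round(s_0, k_0) = 0x75AF
s_2 = Round(s_1, k_1) = 0x0EEB
s_3 = Round(s_2, k_2) = 0xDAB4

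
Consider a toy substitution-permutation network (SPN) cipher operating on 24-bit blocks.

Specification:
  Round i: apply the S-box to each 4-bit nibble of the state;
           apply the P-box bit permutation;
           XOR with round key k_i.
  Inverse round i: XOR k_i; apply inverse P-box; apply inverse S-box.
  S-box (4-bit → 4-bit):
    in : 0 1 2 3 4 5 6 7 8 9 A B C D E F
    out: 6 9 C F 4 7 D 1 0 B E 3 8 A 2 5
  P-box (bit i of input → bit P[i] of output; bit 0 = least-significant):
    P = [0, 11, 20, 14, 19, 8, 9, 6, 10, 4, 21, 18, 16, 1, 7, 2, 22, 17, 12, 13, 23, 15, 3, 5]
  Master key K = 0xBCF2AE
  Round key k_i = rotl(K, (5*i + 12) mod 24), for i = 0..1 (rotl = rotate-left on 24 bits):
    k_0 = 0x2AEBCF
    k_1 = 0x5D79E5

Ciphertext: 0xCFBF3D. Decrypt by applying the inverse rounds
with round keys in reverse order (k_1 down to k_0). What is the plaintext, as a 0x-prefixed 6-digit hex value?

0xA122CF

s_0 = ciphertext = 0xCFBF3D
s_1 = InvRound(s_0, k_1) = 0x5E4B22
s_2 = InvRound(s_1, k_0) = 0xA122CF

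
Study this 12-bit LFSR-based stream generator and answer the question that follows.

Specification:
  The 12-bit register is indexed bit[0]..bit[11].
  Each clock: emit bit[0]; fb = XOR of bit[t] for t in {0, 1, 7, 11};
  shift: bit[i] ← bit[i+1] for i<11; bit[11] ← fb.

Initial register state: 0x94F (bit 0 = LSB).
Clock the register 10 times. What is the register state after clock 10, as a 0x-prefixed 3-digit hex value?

reg_0 = 0x94F
clock 1: out=1, reg = 0xCA7
clock 2: out=1, reg = 0x653
clock 3: out=1, reg = 0x329
clock 4: out=1, reg = 0x994
clock 5: out=0, reg = 0x4CA
clock 6: out=0, reg = 0x265
clock 7: out=1, reg = 0x932
clock 8: out=0, reg = 0x499
clock 9: out=1, reg = 0x24C
clock 10: out=0, reg = 0x126

0x126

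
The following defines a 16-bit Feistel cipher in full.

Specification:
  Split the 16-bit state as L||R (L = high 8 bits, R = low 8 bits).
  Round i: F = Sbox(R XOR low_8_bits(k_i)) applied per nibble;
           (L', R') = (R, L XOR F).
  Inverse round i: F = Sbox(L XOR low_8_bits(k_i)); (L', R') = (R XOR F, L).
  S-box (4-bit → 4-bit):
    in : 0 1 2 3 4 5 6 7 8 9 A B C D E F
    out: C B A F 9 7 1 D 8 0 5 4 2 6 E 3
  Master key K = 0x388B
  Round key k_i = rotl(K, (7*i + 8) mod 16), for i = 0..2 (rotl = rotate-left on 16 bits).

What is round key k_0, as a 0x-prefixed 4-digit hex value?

K = 0x388B
k_0 = rotl(K, (7*0+8) mod 16) = rotl(K, 8) = 0x8B38

0x8B38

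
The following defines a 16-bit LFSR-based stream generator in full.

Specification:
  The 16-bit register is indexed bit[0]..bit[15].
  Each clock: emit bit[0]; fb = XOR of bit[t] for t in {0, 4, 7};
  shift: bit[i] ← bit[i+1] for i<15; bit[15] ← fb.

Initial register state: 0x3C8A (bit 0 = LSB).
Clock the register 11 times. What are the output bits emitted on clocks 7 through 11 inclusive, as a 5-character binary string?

reg_0 = 0x3C8A
clock 1: out=0, reg = 0x9E45
clock 2: out=1, reg = 0xCF22
clock 3: out=0, reg = 0x6791
clock 4: out=1, reg = 0xB3C8
clock 5: out=0, reg = 0xD9E4
clock 6: out=0, reg = 0xECF2
clock 7: out=0, reg = 0x7679
clock 8: out=1, reg = 0x3B3C
clock 9: out=0, reg = 0x9D9E
clock 10: out=0, reg = 0x4ECF
clock 11: out=1, reg = 0x2767

01001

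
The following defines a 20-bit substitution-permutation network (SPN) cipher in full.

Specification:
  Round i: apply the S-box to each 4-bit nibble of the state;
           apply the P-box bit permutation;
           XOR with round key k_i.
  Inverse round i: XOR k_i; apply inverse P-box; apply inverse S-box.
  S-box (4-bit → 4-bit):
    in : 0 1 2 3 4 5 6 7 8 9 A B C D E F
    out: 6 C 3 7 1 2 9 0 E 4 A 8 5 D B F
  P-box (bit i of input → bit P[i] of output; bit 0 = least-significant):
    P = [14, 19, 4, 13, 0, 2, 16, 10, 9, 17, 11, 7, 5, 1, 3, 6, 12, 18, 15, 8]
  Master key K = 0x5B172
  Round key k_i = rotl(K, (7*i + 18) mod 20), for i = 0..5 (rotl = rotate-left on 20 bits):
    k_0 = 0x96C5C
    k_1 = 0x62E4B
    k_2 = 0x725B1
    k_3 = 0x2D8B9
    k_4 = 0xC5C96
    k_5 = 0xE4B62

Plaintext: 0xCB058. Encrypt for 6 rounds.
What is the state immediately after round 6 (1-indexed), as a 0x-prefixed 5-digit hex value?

0x6689C

s_0 = plaintext = 0xCB058
s_1 = Round(s_0, k_0) = 0x3D408
s_2 = Round(s_1, k_1) = 0xB9C37
s_3 = Round(s_2, k_2) = 0x62EBC
s_4 = Round(s_3, k_3) = 0x08F0B
s_5 = Round(s_4, k_4) = 0xBF658
s_6 = Round(s_5, k_5) = 0x6689C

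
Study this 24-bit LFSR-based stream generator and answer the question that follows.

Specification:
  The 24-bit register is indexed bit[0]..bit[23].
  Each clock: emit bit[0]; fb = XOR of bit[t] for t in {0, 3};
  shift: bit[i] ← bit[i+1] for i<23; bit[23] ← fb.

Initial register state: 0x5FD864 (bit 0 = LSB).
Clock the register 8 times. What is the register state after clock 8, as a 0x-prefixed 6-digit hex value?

reg_0 = 0x5FD864
clock 1: out=0, reg = 0x2FEC32
clock 2: out=0, reg = 0x17F619
clock 3: out=1, reg = 0x0BFB0C
clock 4: out=0, reg = 0x85FD86
clock 5: out=0, reg = 0x42FEC3
clock 6: out=1, reg = 0xA17F61
clock 7: out=1, reg = 0xD0BFB0
clock 8: out=0, reg = 0x685FD8

0x685FD8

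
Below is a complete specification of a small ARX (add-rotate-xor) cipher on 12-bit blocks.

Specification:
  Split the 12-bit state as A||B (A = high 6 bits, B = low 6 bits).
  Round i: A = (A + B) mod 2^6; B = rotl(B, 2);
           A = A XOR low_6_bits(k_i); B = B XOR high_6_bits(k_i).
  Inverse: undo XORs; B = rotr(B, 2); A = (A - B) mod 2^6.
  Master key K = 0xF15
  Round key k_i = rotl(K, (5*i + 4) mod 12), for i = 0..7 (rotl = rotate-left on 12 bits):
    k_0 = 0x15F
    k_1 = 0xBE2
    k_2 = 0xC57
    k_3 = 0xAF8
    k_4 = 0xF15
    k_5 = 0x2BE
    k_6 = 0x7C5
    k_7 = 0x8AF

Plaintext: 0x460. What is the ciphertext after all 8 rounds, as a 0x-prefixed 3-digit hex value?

0xA00

s_0 = plaintext = 0x460
s_1 = Round(s_0, k_0) = 0xB87
s_2 = Round(s_1, k_1) = 0x5F3
s_3 = Round(s_2, k_2) = 0x77E
s_4 = Round(s_3, k_3) = 0x8D0
s_5 = Round(s_4, k_4) = 0x9BD
s_6 = Round(s_5, k_5) = 0x77D
s_7 = Round(s_6, k_6) = 0x7E8
s_8 = Round(s_7, k_7) = 0xA00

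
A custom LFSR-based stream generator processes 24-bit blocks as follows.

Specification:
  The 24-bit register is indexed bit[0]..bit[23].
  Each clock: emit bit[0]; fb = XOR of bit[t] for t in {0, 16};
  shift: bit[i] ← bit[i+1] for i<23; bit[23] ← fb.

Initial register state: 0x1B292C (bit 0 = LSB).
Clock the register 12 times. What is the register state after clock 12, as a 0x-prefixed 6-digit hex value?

reg_0 = 0x1B292C
clock 1: out=0, reg = 0x8D9496
clock 2: out=0, reg = 0xC6CA4B
clock 3: out=1, reg = 0xE36525
clock 4: out=1, reg = 0x71B292
clock 5: out=0, reg = 0xB8D949
clock 6: out=1, reg = 0xDC6CA4
clock 7: out=0, reg = 0x6E3652
clock 8: out=0, reg = 0x371B29
clock 9: out=1, reg = 0x1B8D94
clock 10: out=0, reg = 0x8DC6CA
clock 11: out=0, reg = 0xC6E365
clock 12: out=1, reg = 0xE371B2

0xE371B2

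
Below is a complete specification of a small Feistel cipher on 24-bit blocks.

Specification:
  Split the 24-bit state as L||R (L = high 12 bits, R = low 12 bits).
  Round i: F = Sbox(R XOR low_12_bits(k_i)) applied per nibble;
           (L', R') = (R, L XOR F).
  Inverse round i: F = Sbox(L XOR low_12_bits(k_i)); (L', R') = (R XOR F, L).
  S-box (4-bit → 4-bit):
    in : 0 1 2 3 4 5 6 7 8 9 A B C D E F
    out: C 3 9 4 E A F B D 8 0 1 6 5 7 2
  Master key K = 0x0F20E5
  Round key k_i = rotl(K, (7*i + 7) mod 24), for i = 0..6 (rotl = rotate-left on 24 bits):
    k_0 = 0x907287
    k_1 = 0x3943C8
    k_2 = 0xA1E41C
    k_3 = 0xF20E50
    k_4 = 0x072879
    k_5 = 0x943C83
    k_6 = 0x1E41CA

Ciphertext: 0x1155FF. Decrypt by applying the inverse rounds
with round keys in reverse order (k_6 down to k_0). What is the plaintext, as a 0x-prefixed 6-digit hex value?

0xE80D4C

s_0 = ciphertext = 0x1155FF
s_1 = InvRound(s_0, k_6) = 0x9AD115
s_2 = InvRound(s_1, k_5) = 0xB829AD
s_3 = InvRound(s_2, k_4) = 0xD8CB82
s_4 = InvRound(s_3, k_3) = 0xFD4D8C
s_5 = InvRound(s_4, k_2) = 0xCE1FD4
s_6 = InvRound(s_5, k_1) = 0xD4CCE1
s_7 = InvRound(s_6, k_0) = 0xE80D4C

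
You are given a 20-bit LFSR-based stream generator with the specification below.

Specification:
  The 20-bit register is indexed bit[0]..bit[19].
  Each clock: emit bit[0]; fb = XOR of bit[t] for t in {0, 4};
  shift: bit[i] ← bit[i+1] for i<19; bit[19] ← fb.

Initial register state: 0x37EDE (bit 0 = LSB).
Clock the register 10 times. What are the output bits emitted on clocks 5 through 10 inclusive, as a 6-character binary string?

101101

reg_0 = 0x37EDE
clock 1: out=0, reg = 0x9BF6F
clock 2: out=1, reg = 0xCDFB7
clock 3: out=1, reg = 0x66FDB
clock 4: out=1, reg = 0x337ED
clock 5: out=1, reg = 0x99BF6
clock 6: out=0, reg = 0xCCDFB
clock 7: out=1, reg = 0x666FD
clock 8: out=1, reg = 0x3337E
clock 9: out=0, reg = 0x999BF
clock 10: out=1, reg = 0x4CCDF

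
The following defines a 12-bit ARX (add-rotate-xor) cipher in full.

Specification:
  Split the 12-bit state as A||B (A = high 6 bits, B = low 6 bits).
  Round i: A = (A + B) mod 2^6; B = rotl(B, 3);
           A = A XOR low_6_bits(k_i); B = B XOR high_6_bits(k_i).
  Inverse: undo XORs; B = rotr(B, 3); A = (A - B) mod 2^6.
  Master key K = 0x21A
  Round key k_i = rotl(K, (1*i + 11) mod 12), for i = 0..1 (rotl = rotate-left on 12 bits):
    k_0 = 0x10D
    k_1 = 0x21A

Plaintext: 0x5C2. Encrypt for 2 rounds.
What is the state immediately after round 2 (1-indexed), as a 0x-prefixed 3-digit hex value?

s_0 = plaintext = 0x5C2
s_1 = Round(s_0, k_0) = 0x514
s_2 = Round(s_1, k_1) = 0xCAA

0xCAA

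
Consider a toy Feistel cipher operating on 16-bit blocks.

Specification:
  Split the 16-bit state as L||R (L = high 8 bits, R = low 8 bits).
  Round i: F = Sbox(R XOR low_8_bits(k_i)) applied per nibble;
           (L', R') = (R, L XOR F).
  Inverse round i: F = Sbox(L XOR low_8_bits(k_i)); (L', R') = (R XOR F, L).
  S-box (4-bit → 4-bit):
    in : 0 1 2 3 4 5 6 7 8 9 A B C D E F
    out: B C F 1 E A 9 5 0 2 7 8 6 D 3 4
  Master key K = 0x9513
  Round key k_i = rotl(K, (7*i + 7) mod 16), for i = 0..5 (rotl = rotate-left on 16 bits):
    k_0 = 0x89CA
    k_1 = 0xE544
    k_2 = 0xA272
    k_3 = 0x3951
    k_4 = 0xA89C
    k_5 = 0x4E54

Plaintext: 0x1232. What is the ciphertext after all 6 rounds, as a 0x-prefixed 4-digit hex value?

s_0 = plaintext = 0x1232
s_1 = Round(s_0, k_0) = 0x3252
s_2 = Round(s_1, k_1) = 0x52FB
s_3 = Round(s_2, k_2) = 0xFB50
s_4 = Round(s_3, k_3) = 0x5047
s_5 = Round(s_4, k_4) = 0x4788
s_6 = Round(s_5, k_5) = 0x8891

0x8891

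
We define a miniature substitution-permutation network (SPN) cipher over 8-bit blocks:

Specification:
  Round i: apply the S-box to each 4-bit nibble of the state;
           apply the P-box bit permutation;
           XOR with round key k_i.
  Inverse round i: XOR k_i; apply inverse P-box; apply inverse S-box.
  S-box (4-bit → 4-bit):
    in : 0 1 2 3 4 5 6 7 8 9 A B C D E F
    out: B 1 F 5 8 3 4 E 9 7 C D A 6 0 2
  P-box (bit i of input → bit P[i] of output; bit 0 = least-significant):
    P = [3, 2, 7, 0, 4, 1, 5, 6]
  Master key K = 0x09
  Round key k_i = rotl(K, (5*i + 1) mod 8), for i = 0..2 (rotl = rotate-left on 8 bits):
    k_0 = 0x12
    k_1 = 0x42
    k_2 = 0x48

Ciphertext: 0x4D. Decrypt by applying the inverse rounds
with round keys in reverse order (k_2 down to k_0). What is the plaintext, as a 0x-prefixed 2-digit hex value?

s_0 = ciphertext = 0x4D
s_1 = InvRound(s_0, k_2) = 0xEC
s_2 = InvRound(s_1, k_1) = 0xD9
s_3 = InvRound(s_2, k_0) = 0xCB

0xCB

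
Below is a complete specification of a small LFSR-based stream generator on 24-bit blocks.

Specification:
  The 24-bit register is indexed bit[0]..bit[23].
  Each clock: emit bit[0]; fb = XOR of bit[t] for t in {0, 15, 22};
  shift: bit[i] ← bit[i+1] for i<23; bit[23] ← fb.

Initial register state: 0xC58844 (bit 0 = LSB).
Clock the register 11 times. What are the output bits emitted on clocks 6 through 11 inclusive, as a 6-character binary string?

010000

reg_0 = 0xC58844
clock 1: out=0, reg = 0x62C422
clock 2: out=0, reg = 0x316211
clock 3: out=1, reg = 0x98B108
clock 4: out=0, reg = 0xCC5884
clock 5: out=0, reg = 0xE62C42
clock 6: out=0, reg = 0xF31621
clock 7: out=1, reg = 0x798B10
clock 8: out=0, reg = 0x3CC588
clock 9: out=0, reg = 0x9E62C4
clock 10: out=0, reg = 0x4F3162
clock 11: out=0, reg = 0xA798B1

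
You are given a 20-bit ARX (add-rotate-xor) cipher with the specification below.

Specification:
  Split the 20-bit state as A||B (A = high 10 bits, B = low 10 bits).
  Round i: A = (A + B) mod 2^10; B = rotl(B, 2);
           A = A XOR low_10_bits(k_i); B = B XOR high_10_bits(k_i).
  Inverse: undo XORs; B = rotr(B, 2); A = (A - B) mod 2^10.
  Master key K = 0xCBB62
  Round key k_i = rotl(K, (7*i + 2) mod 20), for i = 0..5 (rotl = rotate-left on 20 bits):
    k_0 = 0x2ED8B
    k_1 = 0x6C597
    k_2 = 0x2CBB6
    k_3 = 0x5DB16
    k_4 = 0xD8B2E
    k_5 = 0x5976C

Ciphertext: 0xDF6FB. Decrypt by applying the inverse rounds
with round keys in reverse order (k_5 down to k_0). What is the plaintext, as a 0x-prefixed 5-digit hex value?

0x1C40B

s_0 = ciphertext = 0xDF6FB
s_1 = InvRound(s_0, k_5) = 0x4AAE7
s_2 = InvRound(s_1, k_4) = 0x28D61
s_3 = InvRound(s_2, k_3) = 0x2C305
s_4 = InvRound(s_3, k_2) = 0xC67ED
s_5 = InvRound(s_4, k_1) = 0x7DC97
s_6 = InvRound(s_5, k_0) = 0x1C40B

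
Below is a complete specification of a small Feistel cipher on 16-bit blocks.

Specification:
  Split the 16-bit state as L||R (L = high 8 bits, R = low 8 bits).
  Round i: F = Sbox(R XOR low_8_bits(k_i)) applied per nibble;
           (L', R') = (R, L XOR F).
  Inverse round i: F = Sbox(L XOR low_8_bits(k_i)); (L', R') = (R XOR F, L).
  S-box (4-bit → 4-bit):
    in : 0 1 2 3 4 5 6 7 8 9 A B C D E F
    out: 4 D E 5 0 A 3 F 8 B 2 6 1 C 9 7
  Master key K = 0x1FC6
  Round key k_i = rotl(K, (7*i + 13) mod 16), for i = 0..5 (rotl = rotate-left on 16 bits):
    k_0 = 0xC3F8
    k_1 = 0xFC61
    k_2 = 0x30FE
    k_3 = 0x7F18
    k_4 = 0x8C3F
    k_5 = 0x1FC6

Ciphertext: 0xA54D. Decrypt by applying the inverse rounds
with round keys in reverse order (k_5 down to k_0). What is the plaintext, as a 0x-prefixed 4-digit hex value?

0x34B3

s_0 = ciphertext = 0xA54D
s_1 = InvRound(s_0, k_5) = 0x78A5
s_2 = InvRound(s_1, k_4) = 0xAA78
s_3 = InvRound(s_2, k_3) = 0x16AA
s_4 = InvRound(s_3, k_2) = 0x3216
s_5 = InvRound(s_4, k_1) = 0xB332
s_6 = InvRound(s_5, k_0) = 0x34B3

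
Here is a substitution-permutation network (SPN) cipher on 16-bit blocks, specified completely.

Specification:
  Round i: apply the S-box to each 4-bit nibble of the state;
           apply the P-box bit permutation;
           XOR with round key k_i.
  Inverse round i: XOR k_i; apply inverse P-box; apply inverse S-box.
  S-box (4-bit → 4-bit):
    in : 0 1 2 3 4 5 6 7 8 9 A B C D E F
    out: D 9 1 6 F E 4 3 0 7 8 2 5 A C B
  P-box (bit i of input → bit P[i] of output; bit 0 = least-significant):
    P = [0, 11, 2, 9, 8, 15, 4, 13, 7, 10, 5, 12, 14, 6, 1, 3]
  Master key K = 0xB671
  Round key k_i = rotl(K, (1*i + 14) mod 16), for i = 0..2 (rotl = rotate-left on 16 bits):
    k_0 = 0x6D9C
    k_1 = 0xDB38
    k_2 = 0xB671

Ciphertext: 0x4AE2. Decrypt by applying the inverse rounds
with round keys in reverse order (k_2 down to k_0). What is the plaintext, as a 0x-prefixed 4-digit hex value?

0x8AEB

s_0 = ciphertext = 0x4AE2
s_1 = InvRound(s_0, k_2) = 0xCF57
s_2 = InvRound(s_1, k_1) = 0x558C
s_3 = InvRound(s_2, k_0) = 0x8AEB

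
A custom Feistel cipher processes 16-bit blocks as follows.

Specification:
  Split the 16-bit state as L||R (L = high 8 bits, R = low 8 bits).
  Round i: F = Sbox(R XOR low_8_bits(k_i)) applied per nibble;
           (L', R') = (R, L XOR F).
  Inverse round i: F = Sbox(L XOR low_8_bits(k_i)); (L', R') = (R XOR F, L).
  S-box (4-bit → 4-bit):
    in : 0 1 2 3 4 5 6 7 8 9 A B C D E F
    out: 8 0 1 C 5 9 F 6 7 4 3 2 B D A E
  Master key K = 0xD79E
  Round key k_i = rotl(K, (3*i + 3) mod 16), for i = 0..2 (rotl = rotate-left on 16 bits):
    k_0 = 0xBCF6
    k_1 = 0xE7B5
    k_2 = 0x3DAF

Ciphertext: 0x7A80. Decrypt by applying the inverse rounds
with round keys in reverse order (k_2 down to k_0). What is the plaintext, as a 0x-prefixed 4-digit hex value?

0x4FD1

s_0 = ciphertext = 0x7A80
s_1 = InvRound(s_0, k_2) = 0x597A
s_2 = InvRound(s_1, k_1) = 0xD159
s_3 = InvRound(s_2, k_0) = 0x4FD1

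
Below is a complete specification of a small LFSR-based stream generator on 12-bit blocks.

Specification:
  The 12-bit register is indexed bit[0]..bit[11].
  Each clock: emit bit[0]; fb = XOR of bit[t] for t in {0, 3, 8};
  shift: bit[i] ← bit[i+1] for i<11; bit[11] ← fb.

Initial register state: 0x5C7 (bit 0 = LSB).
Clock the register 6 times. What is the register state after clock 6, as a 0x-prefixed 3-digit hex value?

0x697

reg_0 = 0x5C7
clock 1: out=1, reg = 0x2E3
clock 2: out=1, reg = 0x971
clock 3: out=1, reg = 0x4B8
clock 4: out=0, reg = 0xA5C
clock 5: out=0, reg = 0xD2E
clock 6: out=0, reg = 0x697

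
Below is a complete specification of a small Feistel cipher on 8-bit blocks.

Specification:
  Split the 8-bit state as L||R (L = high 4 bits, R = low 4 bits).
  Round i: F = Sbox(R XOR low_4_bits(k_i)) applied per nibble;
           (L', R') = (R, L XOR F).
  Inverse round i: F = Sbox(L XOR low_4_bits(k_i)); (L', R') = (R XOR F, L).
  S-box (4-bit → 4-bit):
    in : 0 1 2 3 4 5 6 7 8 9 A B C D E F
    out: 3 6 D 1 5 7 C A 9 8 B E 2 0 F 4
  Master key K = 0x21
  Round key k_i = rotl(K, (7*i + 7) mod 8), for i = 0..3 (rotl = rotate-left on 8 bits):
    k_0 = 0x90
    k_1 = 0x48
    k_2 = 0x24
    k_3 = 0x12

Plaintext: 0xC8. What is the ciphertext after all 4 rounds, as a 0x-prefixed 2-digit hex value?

s_0 = plaintext = 0xC8
s_1 = Round(s_0, k_0) = 0x85
s_2 = Round(s_1, k_1) = 0x58
s_3 = Round(s_2, k_2) = 0x87
s_4 = Round(s_3, k_3) = 0x7F

0x7F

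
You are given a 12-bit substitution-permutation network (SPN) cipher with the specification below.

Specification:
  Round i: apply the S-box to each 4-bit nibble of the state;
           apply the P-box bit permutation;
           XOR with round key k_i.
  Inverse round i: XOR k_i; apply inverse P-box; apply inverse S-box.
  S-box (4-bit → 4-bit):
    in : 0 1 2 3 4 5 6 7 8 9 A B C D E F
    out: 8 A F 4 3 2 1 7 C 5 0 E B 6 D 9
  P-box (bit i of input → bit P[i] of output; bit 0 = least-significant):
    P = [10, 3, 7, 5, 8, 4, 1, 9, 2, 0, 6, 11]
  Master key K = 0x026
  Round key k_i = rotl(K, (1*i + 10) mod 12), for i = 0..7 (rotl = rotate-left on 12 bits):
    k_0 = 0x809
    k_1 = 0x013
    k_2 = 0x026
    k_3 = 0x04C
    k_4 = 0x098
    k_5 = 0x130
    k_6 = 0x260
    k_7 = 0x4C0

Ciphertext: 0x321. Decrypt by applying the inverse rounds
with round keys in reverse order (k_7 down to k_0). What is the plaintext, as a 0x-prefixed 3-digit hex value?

0x833

s_0 = ciphertext = 0x321
s_1 = InvRound(s_0, k_7) = 0xDFE
s_2 = InvRound(s_1, k_6) = 0xF27
s_3 = InvRound(s_2, k_5) = 0xCB6
s_4 = InvRound(s_3, k_4) = 0xF3C
s_5 = InvRound(s_4, k_3) = 0x8CF
s_6 = InvRound(s_5, k_2) = 0xBAB
s_7 = InvRound(s_6, k_1) = 0x0CB
s_8 = InvRound(s_7, k_0) = 0x833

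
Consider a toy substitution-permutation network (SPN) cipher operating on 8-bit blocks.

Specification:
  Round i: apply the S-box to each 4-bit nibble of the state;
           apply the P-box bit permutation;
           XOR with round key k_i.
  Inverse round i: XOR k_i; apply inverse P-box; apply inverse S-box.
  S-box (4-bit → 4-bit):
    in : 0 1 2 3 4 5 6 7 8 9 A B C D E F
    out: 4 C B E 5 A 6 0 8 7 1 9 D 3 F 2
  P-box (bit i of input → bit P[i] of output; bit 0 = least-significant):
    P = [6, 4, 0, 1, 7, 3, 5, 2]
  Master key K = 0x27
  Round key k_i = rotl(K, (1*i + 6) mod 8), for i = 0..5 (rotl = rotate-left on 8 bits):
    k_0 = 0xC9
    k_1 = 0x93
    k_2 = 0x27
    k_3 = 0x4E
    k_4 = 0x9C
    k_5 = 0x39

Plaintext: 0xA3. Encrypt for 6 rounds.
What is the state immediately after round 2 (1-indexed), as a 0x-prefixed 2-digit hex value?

0xDF

s_0 = plaintext = 0xA3
s_1 = Round(s_0, k_0) = 0x5A
s_2 = Round(s_1, k_1) = 0xDF
s_3 = Round(s_2, k_2) = 0xBF
s_4 = Round(s_3, k_3) = 0xDA
s_5 = Round(s_4, k_4) = 0x54
s_6 = Round(s_5, k_5) = 0x74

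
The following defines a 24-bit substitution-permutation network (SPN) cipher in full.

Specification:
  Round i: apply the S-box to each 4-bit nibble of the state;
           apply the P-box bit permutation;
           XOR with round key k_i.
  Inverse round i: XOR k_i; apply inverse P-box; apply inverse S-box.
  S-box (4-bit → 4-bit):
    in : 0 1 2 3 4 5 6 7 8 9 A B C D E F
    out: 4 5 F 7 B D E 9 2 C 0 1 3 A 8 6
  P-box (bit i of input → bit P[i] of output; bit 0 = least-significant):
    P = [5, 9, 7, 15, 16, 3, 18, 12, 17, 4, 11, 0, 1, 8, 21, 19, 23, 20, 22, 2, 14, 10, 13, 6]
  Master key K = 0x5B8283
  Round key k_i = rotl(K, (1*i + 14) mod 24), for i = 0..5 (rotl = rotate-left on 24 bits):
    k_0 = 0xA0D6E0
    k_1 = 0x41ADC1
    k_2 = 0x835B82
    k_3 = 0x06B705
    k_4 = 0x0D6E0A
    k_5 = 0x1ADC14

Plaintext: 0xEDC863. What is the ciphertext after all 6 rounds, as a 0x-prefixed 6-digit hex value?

0x701851

s_0 = plaintext = 0xEDC863
s_1 = Round(s_0, k_0) = 0xB4C51E
s_2 = Round(s_1, k_1) = 0xD664C6
s_3 = Round(s_2, k_2) = 0xF8DC5F
s_4 = Round(s_3, k_3) = 0x198095
s_5 = Round(s_4, k_4) = 0x4997AE
s_6 = Round(s_5, k_5) = 0x701851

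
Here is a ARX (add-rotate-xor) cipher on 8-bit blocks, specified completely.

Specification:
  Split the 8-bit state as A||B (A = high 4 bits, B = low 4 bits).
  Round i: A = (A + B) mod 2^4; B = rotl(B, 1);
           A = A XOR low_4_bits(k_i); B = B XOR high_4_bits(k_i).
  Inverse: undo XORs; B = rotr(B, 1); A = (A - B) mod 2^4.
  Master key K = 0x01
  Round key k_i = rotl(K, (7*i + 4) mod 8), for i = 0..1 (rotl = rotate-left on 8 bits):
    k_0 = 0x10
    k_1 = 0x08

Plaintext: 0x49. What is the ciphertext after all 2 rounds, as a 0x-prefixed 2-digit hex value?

s_0 = plaintext = 0x49
s_1 = Round(s_0, k_0) = 0xD2
s_2 = Round(s_1, k_1) = 0x74

0x74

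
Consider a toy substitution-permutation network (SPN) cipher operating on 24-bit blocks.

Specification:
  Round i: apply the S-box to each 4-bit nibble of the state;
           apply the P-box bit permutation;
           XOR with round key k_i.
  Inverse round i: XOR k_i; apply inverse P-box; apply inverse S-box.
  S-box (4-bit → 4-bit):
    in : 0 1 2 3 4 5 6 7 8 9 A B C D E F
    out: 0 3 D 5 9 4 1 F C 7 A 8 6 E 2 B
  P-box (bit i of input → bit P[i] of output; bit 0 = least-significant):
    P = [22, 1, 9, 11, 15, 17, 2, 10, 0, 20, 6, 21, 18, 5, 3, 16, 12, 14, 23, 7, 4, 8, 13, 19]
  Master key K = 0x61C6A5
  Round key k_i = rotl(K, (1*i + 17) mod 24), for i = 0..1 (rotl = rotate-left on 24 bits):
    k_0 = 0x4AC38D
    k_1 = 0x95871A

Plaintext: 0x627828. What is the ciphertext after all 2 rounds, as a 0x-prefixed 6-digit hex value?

s_0 = plaintext = 0x627828
s_1 = Round(s_0, k_0) = 0xEF5D71
s_2 = Round(s_1, k_1) = 0xE752D4

0xE752D4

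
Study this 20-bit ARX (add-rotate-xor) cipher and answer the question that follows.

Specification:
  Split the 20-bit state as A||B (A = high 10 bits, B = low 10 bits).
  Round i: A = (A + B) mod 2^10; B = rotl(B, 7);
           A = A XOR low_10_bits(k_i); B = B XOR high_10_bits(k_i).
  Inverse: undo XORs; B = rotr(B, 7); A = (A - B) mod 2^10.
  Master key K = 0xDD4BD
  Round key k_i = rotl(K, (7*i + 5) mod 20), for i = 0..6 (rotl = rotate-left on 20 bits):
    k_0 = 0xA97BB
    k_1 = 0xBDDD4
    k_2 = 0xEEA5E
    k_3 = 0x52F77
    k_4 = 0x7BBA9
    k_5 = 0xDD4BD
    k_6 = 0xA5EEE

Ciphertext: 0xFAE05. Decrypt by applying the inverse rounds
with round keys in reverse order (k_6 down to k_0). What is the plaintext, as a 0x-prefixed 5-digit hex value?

s_0 = ciphertext = 0xFAE05
s_1 = InvRound(s_0, k_6) = 0x1D091
s_2 = InvRound(s_1, k_5) = 0x68B27
s_3 = InvRound(s_2, k_4) = 0xEFA4D
s_4 = InvRound(s_3, k_3) = 0x24C36
s_5 = InvRound(s_4, k_2) = 0x99867
s_6 = InvRound(s_5, k_1) = 0xCB485
s_7 = InvRound(s_6, k_0) = 0xE4904

0xE4904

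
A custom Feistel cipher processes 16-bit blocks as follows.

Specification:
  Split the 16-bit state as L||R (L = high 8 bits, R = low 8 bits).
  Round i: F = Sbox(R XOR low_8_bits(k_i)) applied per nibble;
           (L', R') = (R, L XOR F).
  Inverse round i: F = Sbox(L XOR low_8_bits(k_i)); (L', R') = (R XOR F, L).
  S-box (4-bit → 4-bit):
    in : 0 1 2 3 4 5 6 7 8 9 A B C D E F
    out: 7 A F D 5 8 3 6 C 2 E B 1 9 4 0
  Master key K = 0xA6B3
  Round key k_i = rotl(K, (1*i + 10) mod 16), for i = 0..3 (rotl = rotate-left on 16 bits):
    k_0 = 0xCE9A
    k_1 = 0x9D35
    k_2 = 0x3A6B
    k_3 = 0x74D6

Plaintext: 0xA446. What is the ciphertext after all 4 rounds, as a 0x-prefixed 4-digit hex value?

0xBB08

s_0 = plaintext = 0xA446
s_1 = Round(s_0, k_0) = 0x4635
s_2 = Round(s_1, k_1) = 0x3531
s_3 = Round(s_2, k_2) = 0x31BB
s_4 = Round(s_3, k_3) = 0xBB08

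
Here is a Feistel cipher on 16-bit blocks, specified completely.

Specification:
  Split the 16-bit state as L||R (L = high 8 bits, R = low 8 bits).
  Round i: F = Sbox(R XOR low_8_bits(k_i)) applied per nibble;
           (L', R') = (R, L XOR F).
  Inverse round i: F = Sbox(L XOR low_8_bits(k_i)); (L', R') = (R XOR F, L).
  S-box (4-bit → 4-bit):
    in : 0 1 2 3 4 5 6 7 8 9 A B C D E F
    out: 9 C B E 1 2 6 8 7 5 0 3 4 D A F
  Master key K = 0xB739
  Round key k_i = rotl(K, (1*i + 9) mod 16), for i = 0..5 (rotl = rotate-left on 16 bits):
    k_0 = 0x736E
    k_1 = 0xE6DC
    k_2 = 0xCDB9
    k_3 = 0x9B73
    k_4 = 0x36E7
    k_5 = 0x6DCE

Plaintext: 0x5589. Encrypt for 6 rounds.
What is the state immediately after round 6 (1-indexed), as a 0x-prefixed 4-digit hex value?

0x3231

s_0 = plaintext = 0x5589
s_1 = Round(s_0, k_0) = 0x89FD
s_2 = Round(s_1, k_1) = 0xFD35
s_3 = Round(s_2, k_2) = 0x3589
s_4 = Round(s_3, k_3) = 0x89C5
s_5 = Round(s_4, k_4) = 0xC532
s_6 = Round(s_5, k_5) = 0x3231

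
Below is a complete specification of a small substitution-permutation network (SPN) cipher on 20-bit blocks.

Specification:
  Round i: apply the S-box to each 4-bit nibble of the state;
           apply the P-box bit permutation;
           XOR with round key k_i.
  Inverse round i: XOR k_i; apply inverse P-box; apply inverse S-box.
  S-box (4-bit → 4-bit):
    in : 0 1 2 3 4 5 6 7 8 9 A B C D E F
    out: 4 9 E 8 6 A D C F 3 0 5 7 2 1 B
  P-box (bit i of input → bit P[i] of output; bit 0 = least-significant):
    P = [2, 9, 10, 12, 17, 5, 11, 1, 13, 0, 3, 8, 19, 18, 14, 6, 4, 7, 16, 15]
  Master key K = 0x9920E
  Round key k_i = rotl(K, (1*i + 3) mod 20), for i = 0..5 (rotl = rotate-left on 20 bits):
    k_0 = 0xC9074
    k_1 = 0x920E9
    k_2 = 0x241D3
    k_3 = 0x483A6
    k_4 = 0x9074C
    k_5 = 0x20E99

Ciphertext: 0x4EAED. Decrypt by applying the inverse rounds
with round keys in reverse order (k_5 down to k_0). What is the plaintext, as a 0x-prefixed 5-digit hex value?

0x94D1C

s_0 = ciphertext = 0x4EAED
s_1 = InvRound(s_0, k_5) = 0x12E9B
s_2 = InvRound(s_1, k_4) = 0x91F7E
s_3 = InvRound(s_2, k_3) = 0x8F007
s_4 = InvRound(s_3, k_2) = 0xF11E1
s_5 = InvRound(s_4, k_1) = 0xAD6E3
s_6 = InvRound(s_5, k_0) = 0x94D1C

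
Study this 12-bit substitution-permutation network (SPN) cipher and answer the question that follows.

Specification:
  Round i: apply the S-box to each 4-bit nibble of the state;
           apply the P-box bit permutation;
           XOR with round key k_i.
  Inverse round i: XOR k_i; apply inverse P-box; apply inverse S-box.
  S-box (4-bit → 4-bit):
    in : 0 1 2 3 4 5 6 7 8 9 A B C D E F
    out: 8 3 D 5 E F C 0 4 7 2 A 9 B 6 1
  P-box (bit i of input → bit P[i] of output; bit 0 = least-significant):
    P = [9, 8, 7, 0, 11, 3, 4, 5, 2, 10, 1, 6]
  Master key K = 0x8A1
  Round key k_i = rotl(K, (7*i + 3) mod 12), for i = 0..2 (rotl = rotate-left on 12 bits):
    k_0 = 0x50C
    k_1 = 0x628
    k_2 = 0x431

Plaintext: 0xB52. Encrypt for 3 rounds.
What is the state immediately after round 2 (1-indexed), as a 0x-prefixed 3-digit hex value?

s_0 = plaintext = 0xB52
s_1 = Round(s_0, k_0) = 0xBF5
s_2 = Round(s_1, k_1) = 0x9E9
s_3 = Round(s_2, k_2) = 0x3AF

0x9E9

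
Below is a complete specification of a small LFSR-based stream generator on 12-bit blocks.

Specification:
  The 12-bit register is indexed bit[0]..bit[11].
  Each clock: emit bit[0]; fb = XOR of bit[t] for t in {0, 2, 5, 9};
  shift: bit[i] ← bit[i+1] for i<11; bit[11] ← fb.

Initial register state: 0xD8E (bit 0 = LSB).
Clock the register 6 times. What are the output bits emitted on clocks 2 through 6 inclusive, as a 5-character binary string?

11100

reg_0 = 0xD8E
clock 1: out=0, reg = 0xEC7
clock 2: out=1, reg = 0xF63
clock 3: out=1, reg = 0xFB1
clock 4: out=1, reg = 0xFD8
clock 5: out=0, reg = 0xFEC
clock 6: out=0, reg = 0xFF6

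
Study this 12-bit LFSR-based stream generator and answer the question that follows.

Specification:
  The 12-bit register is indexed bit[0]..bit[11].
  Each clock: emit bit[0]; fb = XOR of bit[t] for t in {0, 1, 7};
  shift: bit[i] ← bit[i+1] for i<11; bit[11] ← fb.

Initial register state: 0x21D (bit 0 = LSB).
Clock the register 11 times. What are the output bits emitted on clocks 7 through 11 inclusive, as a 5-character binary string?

reg_0 = 0x21D
clock 1: out=1, reg = 0x90E
clock 2: out=0, reg = 0xC87
clock 3: out=1, reg = 0xE43
clock 4: out=1, reg = 0x721
clock 5: out=1, reg = 0xB90
clock 6: out=0, reg = 0xDC8
clock 7: out=0, reg = 0xEE4
clock 8: out=0, reg = 0xF72
clock 9: out=0, reg = 0xFB9
clock 10: out=1, reg = 0x7DC
clock 11: out=0, reg = 0xBEE

00010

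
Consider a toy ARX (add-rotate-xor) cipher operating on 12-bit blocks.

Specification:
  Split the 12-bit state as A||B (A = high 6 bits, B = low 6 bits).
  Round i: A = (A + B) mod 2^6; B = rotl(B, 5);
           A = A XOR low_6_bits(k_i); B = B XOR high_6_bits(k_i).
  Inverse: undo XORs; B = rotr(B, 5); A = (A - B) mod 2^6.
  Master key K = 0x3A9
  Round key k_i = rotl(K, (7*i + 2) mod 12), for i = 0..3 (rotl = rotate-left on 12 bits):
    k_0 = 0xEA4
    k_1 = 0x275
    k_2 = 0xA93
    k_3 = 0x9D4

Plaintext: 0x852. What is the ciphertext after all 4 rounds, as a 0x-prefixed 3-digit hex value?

s_0 = plaintext = 0x852
s_1 = Round(s_0, k_0) = 0x5F3
s_2 = Round(s_1, k_1) = 0xFF0
s_3 = Round(s_2, k_2) = 0xF32
s_4 = Round(s_3, k_3) = 0xEBE

0xEBE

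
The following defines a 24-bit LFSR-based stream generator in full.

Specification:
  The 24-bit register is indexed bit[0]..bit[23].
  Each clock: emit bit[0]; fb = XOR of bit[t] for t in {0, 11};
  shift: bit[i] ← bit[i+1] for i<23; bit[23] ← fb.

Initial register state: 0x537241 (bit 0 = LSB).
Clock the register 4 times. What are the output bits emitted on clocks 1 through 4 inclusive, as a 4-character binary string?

reg_0 = 0x537241
clock 1: out=1, reg = 0xA9B920
clock 2: out=0, reg = 0xD4DC90
clock 3: out=0, reg = 0xEA6E48
clock 4: out=0, reg = 0xF53724

1000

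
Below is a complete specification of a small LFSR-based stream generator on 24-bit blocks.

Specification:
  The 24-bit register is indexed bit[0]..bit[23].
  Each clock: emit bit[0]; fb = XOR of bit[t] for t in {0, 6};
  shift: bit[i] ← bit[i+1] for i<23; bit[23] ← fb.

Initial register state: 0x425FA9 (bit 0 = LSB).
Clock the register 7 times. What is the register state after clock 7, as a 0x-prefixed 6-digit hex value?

reg_0 = 0x425FA9
clock 1: out=1, reg = 0xA12FD4
clock 2: out=0, reg = 0xD097EA
clock 3: out=0, reg = 0xE84BF5
clock 4: out=1, reg = 0x7425FA
clock 5: out=0, reg = 0xBA12FD
clock 6: out=1, reg = 0x5D097E
clock 7: out=0, reg = 0xAE84BF

0xAE84BF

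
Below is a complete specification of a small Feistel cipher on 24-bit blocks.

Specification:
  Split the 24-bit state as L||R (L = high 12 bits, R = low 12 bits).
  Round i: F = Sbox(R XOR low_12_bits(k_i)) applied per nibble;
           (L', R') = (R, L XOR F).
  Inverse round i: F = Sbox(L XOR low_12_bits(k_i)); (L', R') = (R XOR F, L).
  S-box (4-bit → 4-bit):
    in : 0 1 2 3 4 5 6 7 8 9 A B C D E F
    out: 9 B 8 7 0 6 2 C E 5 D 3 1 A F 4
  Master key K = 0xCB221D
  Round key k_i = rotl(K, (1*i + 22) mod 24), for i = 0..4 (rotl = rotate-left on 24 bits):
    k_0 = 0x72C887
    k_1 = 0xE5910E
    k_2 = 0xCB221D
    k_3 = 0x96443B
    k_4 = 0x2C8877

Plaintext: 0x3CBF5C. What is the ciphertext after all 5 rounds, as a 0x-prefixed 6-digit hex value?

s_0 = plaintext = 0x3CBF5C
s_1 = Round(s_0, k_0) = 0xF5CF68
s_2 = Round(s_1, k_1) = 0xF6807E
s_3 = Round(s_2, k_2) = 0x07E74F
s_4 = Round(s_3, k_3) = 0x74F7BE
s_5 = Round(s_4, k_4) = 0x7BE35A

0x7BE35A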